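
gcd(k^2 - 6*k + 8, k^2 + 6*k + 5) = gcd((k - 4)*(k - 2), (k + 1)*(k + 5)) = 1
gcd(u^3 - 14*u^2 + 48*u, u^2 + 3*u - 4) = 1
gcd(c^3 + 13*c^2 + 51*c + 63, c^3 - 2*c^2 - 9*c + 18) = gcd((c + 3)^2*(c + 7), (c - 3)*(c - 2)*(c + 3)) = c + 3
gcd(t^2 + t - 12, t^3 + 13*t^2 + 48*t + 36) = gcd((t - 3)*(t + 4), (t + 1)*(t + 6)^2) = 1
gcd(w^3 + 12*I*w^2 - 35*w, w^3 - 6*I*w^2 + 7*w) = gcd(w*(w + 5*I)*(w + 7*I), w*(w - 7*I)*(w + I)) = w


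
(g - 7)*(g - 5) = g^2 - 12*g + 35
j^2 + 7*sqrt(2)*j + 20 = (j + 2*sqrt(2))*(j + 5*sqrt(2))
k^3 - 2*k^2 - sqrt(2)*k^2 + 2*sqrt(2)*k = k*(k - 2)*(k - sqrt(2))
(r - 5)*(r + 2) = r^2 - 3*r - 10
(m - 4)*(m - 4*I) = m^2 - 4*m - 4*I*m + 16*I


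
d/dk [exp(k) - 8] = exp(k)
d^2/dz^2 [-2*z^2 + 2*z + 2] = -4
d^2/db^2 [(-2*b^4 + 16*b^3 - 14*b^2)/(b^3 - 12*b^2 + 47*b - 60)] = 32*(-b^6 + 48*b^5 - 615*b^4 + 3448*b^3 - 9270*b^2 + 10800*b - 3150)/(b^9 - 36*b^8 + 573*b^7 - 5292*b^6 + 31251*b^5 - 122364*b^4 + 317663*b^3 - 527220*b^2 + 507600*b - 216000)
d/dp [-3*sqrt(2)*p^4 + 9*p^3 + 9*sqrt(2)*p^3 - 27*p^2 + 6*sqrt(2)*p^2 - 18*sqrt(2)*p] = -12*sqrt(2)*p^3 + 27*p^2 + 27*sqrt(2)*p^2 - 54*p + 12*sqrt(2)*p - 18*sqrt(2)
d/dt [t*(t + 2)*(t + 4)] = 3*t^2 + 12*t + 8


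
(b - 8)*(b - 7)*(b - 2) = b^3 - 17*b^2 + 86*b - 112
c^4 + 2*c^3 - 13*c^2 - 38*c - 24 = (c - 4)*(c + 1)*(c + 2)*(c + 3)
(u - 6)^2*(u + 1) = u^3 - 11*u^2 + 24*u + 36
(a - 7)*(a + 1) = a^2 - 6*a - 7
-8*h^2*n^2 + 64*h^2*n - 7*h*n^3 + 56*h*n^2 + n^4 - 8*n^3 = n*(-8*h + n)*(h + n)*(n - 8)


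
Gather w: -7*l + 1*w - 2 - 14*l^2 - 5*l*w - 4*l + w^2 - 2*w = -14*l^2 - 11*l + w^2 + w*(-5*l - 1) - 2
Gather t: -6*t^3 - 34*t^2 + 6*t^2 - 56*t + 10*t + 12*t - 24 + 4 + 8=-6*t^3 - 28*t^2 - 34*t - 12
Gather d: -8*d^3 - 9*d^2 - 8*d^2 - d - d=-8*d^3 - 17*d^2 - 2*d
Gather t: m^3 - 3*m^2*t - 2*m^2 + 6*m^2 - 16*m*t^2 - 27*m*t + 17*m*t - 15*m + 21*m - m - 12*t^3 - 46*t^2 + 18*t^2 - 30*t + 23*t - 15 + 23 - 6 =m^3 + 4*m^2 + 5*m - 12*t^3 + t^2*(-16*m - 28) + t*(-3*m^2 - 10*m - 7) + 2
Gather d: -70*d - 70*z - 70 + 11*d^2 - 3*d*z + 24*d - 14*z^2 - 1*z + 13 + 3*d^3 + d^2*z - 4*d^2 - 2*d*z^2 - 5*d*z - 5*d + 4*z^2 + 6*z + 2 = 3*d^3 + d^2*(z + 7) + d*(-2*z^2 - 8*z - 51) - 10*z^2 - 65*z - 55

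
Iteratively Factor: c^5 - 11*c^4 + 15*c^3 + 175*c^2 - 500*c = (c - 5)*(c^4 - 6*c^3 - 15*c^2 + 100*c) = c*(c - 5)*(c^3 - 6*c^2 - 15*c + 100) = c*(c - 5)^2*(c^2 - c - 20) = c*(c - 5)^2*(c + 4)*(c - 5)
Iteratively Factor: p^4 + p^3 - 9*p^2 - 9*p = (p)*(p^3 + p^2 - 9*p - 9) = p*(p + 1)*(p^2 - 9) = p*(p + 1)*(p + 3)*(p - 3)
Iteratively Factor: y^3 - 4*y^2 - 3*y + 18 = (y - 3)*(y^2 - y - 6) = (y - 3)*(y + 2)*(y - 3)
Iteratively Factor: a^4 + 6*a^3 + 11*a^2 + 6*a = (a + 2)*(a^3 + 4*a^2 + 3*a) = a*(a + 2)*(a^2 + 4*a + 3) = a*(a + 2)*(a + 3)*(a + 1)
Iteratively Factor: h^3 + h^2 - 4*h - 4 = (h + 2)*(h^2 - h - 2) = (h + 1)*(h + 2)*(h - 2)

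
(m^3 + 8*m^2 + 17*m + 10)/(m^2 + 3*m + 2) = m + 5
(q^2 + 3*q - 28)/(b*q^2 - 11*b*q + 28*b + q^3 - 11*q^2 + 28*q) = (q + 7)/(b*q - 7*b + q^2 - 7*q)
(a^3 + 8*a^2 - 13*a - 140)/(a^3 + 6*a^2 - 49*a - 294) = (a^2 + a - 20)/(a^2 - a - 42)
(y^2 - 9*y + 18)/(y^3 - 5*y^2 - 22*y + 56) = (y^2 - 9*y + 18)/(y^3 - 5*y^2 - 22*y + 56)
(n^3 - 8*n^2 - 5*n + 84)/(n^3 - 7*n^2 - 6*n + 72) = (n - 7)/(n - 6)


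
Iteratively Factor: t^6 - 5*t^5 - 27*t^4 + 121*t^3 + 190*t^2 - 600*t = (t - 5)*(t^5 - 27*t^3 - 14*t^2 + 120*t) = (t - 5)*(t + 3)*(t^4 - 3*t^3 - 18*t^2 + 40*t) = (t - 5)*(t - 2)*(t + 3)*(t^3 - t^2 - 20*t) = (t - 5)^2*(t - 2)*(t + 3)*(t^2 + 4*t) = t*(t - 5)^2*(t - 2)*(t + 3)*(t + 4)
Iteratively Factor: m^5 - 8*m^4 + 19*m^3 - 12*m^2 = (m)*(m^4 - 8*m^3 + 19*m^2 - 12*m) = m*(m - 3)*(m^3 - 5*m^2 + 4*m) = m*(m - 4)*(m - 3)*(m^2 - m) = m^2*(m - 4)*(m - 3)*(m - 1)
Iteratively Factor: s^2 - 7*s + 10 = (s - 2)*(s - 5)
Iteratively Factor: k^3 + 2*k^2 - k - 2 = (k + 1)*(k^2 + k - 2) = (k - 1)*(k + 1)*(k + 2)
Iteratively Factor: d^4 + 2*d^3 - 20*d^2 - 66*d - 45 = (d - 5)*(d^3 + 7*d^2 + 15*d + 9) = (d - 5)*(d + 1)*(d^2 + 6*d + 9) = (d - 5)*(d + 1)*(d + 3)*(d + 3)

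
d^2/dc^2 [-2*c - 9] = 0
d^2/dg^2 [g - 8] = 0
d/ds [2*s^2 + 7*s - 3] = 4*s + 7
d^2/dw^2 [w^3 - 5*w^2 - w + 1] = 6*w - 10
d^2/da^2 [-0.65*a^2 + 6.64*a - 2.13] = -1.30000000000000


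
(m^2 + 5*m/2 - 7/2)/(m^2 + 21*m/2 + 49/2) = (m - 1)/(m + 7)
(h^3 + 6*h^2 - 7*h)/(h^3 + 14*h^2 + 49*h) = (h - 1)/(h + 7)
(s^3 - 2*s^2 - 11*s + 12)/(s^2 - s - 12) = s - 1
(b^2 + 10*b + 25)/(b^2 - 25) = (b + 5)/(b - 5)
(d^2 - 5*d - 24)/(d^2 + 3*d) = (d - 8)/d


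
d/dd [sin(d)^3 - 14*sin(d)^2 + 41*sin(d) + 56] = (3*sin(d)^2 - 28*sin(d) + 41)*cos(d)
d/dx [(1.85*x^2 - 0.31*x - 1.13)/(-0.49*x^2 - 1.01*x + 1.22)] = (-2.0204*x^2 + 3.4066*x - 1.5195)/(0.2401*x^4 + 0.9898*x^3 - 0.1755*x^2 - 2.4644*x + 1.4884)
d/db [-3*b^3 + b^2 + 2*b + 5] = -9*b^2 + 2*b + 2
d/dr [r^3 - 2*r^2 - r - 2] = 3*r^2 - 4*r - 1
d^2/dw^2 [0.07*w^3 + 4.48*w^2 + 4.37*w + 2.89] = 0.42*w + 8.96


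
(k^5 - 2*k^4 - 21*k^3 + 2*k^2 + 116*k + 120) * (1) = k^5 - 2*k^4 - 21*k^3 + 2*k^2 + 116*k + 120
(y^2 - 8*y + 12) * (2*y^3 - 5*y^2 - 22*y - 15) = 2*y^5 - 21*y^4 + 42*y^3 + 101*y^2 - 144*y - 180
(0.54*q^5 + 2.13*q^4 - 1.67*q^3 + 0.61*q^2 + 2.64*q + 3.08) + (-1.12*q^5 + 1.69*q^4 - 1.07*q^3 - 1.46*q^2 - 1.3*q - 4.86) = -0.58*q^5 + 3.82*q^4 - 2.74*q^3 - 0.85*q^2 + 1.34*q - 1.78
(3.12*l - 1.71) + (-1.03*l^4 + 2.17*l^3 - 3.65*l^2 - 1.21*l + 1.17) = -1.03*l^4 + 2.17*l^3 - 3.65*l^2 + 1.91*l - 0.54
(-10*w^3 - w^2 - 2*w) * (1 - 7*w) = 70*w^4 - 3*w^3 + 13*w^2 - 2*w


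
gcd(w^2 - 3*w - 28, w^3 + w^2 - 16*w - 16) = w + 4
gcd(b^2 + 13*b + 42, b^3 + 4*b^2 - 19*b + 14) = b + 7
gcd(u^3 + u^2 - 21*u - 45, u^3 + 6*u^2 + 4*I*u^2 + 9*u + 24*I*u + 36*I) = u^2 + 6*u + 9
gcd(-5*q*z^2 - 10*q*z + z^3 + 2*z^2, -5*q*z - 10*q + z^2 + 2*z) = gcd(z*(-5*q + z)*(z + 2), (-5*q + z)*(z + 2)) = -5*q*z - 10*q + z^2 + 2*z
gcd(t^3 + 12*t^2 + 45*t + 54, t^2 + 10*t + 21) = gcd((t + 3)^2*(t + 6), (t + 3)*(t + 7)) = t + 3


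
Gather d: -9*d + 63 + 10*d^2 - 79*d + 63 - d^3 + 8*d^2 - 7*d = -d^3 + 18*d^2 - 95*d + 126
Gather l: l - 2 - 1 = l - 3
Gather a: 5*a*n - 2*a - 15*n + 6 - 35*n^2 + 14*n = a*(5*n - 2) - 35*n^2 - n + 6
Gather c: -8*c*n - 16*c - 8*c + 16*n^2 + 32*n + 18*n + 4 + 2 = c*(-8*n - 24) + 16*n^2 + 50*n + 6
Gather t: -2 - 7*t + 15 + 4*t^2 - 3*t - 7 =4*t^2 - 10*t + 6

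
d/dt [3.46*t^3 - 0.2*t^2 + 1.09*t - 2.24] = 10.38*t^2 - 0.4*t + 1.09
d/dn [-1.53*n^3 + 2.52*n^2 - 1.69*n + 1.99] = -4.59*n^2 + 5.04*n - 1.69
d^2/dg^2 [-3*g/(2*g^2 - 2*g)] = -3/(g^3 - 3*g^2 + 3*g - 1)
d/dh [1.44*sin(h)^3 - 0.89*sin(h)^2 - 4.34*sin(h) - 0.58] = (4.32*sin(h)^2 - 1.78*sin(h) - 4.34)*cos(h)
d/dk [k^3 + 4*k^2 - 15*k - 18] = 3*k^2 + 8*k - 15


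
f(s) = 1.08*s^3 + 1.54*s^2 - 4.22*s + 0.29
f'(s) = 3.24*s^2 + 3.08*s - 4.22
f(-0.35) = 1.91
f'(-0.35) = -4.90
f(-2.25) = 5.28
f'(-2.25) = 5.25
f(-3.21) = -6.02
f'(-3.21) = 19.28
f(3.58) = 54.47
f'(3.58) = 48.33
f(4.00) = 77.17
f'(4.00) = 59.94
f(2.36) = 13.10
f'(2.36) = 21.09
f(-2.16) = 5.71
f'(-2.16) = 4.24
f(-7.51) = -338.61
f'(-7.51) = 155.39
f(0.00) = 0.29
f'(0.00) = -4.22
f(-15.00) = -3234.91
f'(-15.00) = 678.58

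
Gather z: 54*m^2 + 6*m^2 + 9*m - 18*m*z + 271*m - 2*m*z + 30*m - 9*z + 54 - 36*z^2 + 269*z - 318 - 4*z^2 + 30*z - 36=60*m^2 + 310*m - 40*z^2 + z*(290 - 20*m) - 300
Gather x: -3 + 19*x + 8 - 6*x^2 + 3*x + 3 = -6*x^2 + 22*x + 8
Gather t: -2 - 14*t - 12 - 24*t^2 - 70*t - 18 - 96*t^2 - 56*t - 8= -120*t^2 - 140*t - 40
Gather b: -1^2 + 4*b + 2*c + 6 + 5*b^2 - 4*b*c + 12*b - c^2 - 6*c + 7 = 5*b^2 + b*(16 - 4*c) - c^2 - 4*c + 12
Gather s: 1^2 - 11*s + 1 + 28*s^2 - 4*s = 28*s^2 - 15*s + 2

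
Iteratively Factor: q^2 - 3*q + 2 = (q - 1)*(q - 2)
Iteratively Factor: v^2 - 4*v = (v - 4)*(v)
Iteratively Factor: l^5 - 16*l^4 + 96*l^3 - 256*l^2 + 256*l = (l)*(l^4 - 16*l^3 + 96*l^2 - 256*l + 256) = l*(l - 4)*(l^3 - 12*l^2 + 48*l - 64) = l*(l - 4)^2*(l^2 - 8*l + 16) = l*(l - 4)^3*(l - 4)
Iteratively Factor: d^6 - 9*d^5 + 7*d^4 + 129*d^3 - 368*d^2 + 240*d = (d - 1)*(d^5 - 8*d^4 - d^3 + 128*d^2 - 240*d) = d*(d - 1)*(d^4 - 8*d^3 - d^2 + 128*d - 240) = d*(d - 1)*(d + 4)*(d^3 - 12*d^2 + 47*d - 60) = d*(d - 4)*(d - 1)*(d + 4)*(d^2 - 8*d + 15) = d*(d - 4)*(d - 3)*(d - 1)*(d + 4)*(d - 5)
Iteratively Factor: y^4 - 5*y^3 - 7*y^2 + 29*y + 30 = (y - 3)*(y^3 - 2*y^2 - 13*y - 10) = (y - 5)*(y - 3)*(y^2 + 3*y + 2) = (y - 5)*(y - 3)*(y + 1)*(y + 2)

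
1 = 1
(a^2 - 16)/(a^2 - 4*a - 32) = (a - 4)/(a - 8)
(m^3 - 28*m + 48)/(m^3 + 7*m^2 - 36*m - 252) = (m^2 - 6*m + 8)/(m^2 + m - 42)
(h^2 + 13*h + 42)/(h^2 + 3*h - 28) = (h + 6)/(h - 4)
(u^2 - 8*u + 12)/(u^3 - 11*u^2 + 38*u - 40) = (u - 6)/(u^2 - 9*u + 20)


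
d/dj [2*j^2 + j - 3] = 4*j + 1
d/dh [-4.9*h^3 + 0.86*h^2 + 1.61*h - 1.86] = -14.7*h^2 + 1.72*h + 1.61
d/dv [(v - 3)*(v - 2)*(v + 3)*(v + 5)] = 4*v^3 + 9*v^2 - 38*v - 27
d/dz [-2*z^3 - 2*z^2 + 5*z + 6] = -6*z^2 - 4*z + 5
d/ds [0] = 0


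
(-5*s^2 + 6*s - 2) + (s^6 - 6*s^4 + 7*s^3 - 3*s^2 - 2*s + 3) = s^6 - 6*s^4 + 7*s^3 - 8*s^2 + 4*s + 1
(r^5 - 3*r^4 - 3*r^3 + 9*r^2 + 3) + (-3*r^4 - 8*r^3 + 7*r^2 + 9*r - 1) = r^5 - 6*r^4 - 11*r^3 + 16*r^2 + 9*r + 2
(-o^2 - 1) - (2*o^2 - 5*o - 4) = -3*o^2 + 5*o + 3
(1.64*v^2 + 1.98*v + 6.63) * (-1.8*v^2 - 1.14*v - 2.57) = -2.952*v^4 - 5.4336*v^3 - 18.406*v^2 - 12.6468*v - 17.0391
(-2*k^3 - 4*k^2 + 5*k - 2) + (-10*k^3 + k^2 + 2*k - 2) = -12*k^3 - 3*k^2 + 7*k - 4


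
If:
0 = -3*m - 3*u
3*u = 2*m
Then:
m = 0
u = 0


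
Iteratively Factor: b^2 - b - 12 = (b - 4)*(b + 3)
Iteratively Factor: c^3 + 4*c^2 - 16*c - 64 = (c - 4)*(c^2 + 8*c + 16) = (c - 4)*(c + 4)*(c + 4)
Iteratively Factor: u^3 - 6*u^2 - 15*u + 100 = (u + 4)*(u^2 - 10*u + 25) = (u - 5)*(u + 4)*(u - 5)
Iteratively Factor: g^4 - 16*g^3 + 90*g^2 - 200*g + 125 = (g - 1)*(g^3 - 15*g^2 + 75*g - 125) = (g - 5)*(g - 1)*(g^2 - 10*g + 25) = (g - 5)^2*(g - 1)*(g - 5)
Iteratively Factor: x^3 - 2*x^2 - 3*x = (x + 1)*(x^2 - 3*x) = (x - 3)*(x + 1)*(x)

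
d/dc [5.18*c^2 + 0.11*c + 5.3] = 10.36*c + 0.11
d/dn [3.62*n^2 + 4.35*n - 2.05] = 7.24*n + 4.35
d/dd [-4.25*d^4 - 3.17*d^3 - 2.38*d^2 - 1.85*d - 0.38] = -17.0*d^3 - 9.51*d^2 - 4.76*d - 1.85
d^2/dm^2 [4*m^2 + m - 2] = 8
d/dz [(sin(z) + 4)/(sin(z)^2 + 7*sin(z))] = (-8*sin(z) + cos(z)^2 - 29)*cos(z)/((sin(z) + 7)^2*sin(z)^2)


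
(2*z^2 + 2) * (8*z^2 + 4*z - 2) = 16*z^4 + 8*z^3 + 12*z^2 + 8*z - 4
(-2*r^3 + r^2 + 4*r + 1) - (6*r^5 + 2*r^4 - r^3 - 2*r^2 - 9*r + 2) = -6*r^5 - 2*r^4 - r^3 + 3*r^2 + 13*r - 1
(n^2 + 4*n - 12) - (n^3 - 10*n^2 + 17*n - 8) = -n^3 + 11*n^2 - 13*n - 4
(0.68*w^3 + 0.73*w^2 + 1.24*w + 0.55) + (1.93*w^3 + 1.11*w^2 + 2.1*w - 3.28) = 2.61*w^3 + 1.84*w^2 + 3.34*w - 2.73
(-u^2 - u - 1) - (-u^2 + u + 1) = -2*u - 2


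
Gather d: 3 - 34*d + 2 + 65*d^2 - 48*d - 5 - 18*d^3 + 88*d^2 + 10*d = -18*d^3 + 153*d^2 - 72*d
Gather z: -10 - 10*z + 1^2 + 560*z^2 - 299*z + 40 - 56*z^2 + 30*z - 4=504*z^2 - 279*z + 27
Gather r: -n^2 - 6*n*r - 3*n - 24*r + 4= -n^2 - 3*n + r*(-6*n - 24) + 4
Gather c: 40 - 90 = -50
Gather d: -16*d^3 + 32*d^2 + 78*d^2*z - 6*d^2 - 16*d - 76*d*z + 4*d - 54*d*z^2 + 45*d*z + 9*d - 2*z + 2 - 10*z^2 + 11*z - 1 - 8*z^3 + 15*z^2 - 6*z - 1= -16*d^3 + d^2*(78*z + 26) + d*(-54*z^2 - 31*z - 3) - 8*z^3 + 5*z^2 + 3*z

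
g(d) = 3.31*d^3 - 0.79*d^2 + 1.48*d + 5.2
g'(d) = 9.93*d^2 - 1.58*d + 1.48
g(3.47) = 139.12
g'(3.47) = 115.56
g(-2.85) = -82.06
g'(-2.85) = 86.64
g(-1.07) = -1.34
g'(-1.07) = 14.54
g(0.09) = 5.33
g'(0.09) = 1.42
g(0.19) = 5.48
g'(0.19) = 1.54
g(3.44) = 135.68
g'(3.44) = 113.55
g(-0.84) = 1.44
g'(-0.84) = 9.81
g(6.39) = 846.04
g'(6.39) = 396.85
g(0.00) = 5.20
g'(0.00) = 1.48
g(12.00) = 5628.88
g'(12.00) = 1412.44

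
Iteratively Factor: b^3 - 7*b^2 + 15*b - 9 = (b - 3)*(b^2 - 4*b + 3) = (b - 3)*(b - 1)*(b - 3)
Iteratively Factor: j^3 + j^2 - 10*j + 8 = (j - 1)*(j^2 + 2*j - 8) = (j - 2)*(j - 1)*(j + 4)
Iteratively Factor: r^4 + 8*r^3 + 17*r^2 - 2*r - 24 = (r - 1)*(r^3 + 9*r^2 + 26*r + 24) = (r - 1)*(r + 4)*(r^2 + 5*r + 6) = (r - 1)*(r + 2)*(r + 4)*(r + 3)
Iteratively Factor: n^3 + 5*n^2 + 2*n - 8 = (n + 4)*(n^2 + n - 2) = (n - 1)*(n + 4)*(n + 2)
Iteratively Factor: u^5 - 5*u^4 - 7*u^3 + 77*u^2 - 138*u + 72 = (u - 3)*(u^4 - 2*u^3 - 13*u^2 + 38*u - 24) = (u - 3)^2*(u^3 + u^2 - 10*u + 8) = (u - 3)^2*(u - 1)*(u^2 + 2*u - 8) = (u - 3)^2*(u - 1)*(u + 4)*(u - 2)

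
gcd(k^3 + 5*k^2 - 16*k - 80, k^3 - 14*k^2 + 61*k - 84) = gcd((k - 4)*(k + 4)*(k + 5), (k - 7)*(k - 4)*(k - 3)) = k - 4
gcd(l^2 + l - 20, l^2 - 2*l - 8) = l - 4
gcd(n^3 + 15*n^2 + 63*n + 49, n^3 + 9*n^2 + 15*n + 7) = n^2 + 8*n + 7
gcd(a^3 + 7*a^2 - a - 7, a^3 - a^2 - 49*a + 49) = a^2 + 6*a - 7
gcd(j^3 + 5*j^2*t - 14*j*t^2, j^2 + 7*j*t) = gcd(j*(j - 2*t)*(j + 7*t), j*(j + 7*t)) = j^2 + 7*j*t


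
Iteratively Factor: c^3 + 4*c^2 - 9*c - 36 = (c - 3)*(c^2 + 7*c + 12) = (c - 3)*(c + 4)*(c + 3)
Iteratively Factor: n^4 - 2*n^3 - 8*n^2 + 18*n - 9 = (n + 3)*(n^3 - 5*n^2 + 7*n - 3) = (n - 1)*(n + 3)*(n^2 - 4*n + 3) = (n - 1)^2*(n + 3)*(n - 3)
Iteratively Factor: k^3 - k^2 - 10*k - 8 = (k + 1)*(k^2 - 2*k - 8) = (k - 4)*(k + 1)*(k + 2)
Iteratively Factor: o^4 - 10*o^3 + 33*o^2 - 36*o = (o - 3)*(o^3 - 7*o^2 + 12*o) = o*(o - 3)*(o^2 - 7*o + 12) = o*(o - 4)*(o - 3)*(o - 3)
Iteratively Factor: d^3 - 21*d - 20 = (d + 4)*(d^2 - 4*d - 5) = (d - 5)*(d + 4)*(d + 1)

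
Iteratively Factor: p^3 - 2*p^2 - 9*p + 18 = (p - 2)*(p^2 - 9) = (p - 2)*(p + 3)*(p - 3)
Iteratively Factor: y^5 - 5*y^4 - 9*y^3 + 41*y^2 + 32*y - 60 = (y - 3)*(y^4 - 2*y^3 - 15*y^2 - 4*y + 20) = (y - 3)*(y - 1)*(y^3 - y^2 - 16*y - 20) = (y - 3)*(y - 1)*(y + 2)*(y^2 - 3*y - 10) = (y - 5)*(y - 3)*(y - 1)*(y + 2)*(y + 2)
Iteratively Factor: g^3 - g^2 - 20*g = (g - 5)*(g^2 + 4*g) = (g - 5)*(g + 4)*(g)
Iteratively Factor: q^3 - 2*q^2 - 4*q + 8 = (q + 2)*(q^2 - 4*q + 4) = (q - 2)*(q + 2)*(q - 2)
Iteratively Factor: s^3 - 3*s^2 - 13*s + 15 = (s - 5)*(s^2 + 2*s - 3) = (s - 5)*(s - 1)*(s + 3)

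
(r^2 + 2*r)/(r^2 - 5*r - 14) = r/(r - 7)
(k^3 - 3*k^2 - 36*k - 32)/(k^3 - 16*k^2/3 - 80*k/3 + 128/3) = 3*(k + 1)/(3*k - 4)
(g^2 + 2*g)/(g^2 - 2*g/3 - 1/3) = 3*g*(g + 2)/(3*g^2 - 2*g - 1)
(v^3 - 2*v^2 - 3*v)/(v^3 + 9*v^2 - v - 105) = v*(v + 1)/(v^2 + 12*v + 35)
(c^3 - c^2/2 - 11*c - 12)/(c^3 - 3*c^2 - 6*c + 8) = (c + 3/2)/(c - 1)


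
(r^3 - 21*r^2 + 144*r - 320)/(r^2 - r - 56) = (r^2 - 13*r + 40)/(r + 7)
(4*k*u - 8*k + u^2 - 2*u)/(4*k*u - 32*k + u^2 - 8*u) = (u - 2)/(u - 8)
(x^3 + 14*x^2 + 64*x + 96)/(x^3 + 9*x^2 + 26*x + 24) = (x^2 + 10*x + 24)/(x^2 + 5*x + 6)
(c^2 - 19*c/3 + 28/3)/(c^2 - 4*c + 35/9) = 3*(c - 4)/(3*c - 5)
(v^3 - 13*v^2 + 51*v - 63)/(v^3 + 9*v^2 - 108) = (v^2 - 10*v + 21)/(v^2 + 12*v + 36)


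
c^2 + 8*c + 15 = (c + 3)*(c + 5)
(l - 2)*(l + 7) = l^2 + 5*l - 14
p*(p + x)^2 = p^3 + 2*p^2*x + p*x^2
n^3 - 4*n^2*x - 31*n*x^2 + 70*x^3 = (n - 7*x)*(n - 2*x)*(n + 5*x)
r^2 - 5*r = r*(r - 5)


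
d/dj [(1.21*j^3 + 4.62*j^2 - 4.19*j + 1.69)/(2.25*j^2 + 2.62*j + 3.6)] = (2.7225*j^4 + 6.3404*j^3 + 34.5999*j^2 + 25.659*j - 19.5118)/(5.0625*j^4 + 11.79*j^3 + 23.0644*j^2 + 18.864*j + 12.96)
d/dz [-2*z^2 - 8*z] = -4*z - 8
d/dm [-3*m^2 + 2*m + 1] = 2 - 6*m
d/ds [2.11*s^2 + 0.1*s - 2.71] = 4.22*s + 0.1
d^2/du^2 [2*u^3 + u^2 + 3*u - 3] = 12*u + 2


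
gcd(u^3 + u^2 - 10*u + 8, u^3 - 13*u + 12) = u^2 + 3*u - 4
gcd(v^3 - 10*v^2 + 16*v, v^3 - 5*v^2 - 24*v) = v^2 - 8*v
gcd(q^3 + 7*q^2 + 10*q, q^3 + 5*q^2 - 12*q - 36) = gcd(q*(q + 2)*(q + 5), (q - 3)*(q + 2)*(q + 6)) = q + 2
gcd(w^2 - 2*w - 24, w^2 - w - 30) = w - 6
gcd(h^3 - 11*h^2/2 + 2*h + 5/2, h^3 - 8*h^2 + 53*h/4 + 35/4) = h^2 - 9*h/2 - 5/2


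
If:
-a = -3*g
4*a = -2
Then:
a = -1/2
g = -1/6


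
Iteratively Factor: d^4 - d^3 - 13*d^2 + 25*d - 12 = (d - 1)*(d^3 - 13*d + 12) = (d - 1)*(d + 4)*(d^2 - 4*d + 3) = (d - 3)*(d - 1)*(d + 4)*(d - 1)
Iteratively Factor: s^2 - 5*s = (s - 5)*(s)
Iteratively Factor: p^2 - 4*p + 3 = (p - 1)*(p - 3)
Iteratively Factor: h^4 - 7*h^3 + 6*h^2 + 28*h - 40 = (h + 2)*(h^3 - 9*h^2 + 24*h - 20) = (h - 5)*(h + 2)*(h^2 - 4*h + 4) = (h - 5)*(h - 2)*(h + 2)*(h - 2)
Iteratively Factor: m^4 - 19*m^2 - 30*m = (m + 3)*(m^3 - 3*m^2 - 10*m) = (m - 5)*(m + 3)*(m^2 + 2*m) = (m - 5)*(m + 2)*(m + 3)*(m)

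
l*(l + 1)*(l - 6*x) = l^3 - 6*l^2*x + l^2 - 6*l*x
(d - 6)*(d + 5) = d^2 - d - 30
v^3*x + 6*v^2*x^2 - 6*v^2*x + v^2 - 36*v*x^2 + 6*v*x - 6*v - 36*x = (v - 6)*(v + 6*x)*(v*x + 1)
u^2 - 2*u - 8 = (u - 4)*(u + 2)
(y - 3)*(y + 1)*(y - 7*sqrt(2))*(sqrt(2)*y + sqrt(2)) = sqrt(2)*y^4 - 14*y^3 - sqrt(2)*y^3 - 5*sqrt(2)*y^2 + 14*y^2 - 3*sqrt(2)*y + 70*y + 42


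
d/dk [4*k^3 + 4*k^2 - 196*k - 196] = 12*k^2 + 8*k - 196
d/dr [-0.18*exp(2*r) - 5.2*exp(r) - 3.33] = (-0.36*exp(r) - 5.2)*exp(r)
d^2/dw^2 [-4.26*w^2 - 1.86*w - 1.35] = -8.52000000000000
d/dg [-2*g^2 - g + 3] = -4*g - 1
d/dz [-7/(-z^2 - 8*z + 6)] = 14*(-z - 4)/(z^2 + 8*z - 6)^2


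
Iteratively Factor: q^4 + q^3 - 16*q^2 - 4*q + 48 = (q + 2)*(q^3 - q^2 - 14*q + 24) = (q - 3)*(q + 2)*(q^2 + 2*q - 8) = (q - 3)*(q + 2)*(q + 4)*(q - 2)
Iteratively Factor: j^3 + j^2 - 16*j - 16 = (j + 1)*(j^2 - 16) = (j - 4)*(j + 1)*(j + 4)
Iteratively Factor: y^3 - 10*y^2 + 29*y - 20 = (y - 1)*(y^2 - 9*y + 20) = (y - 4)*(y - 1)*(y - 5)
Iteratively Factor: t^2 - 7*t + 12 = (t - 3)*(t - 4)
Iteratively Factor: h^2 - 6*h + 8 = (h - 2)*(h - 4)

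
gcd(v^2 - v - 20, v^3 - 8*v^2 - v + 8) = 1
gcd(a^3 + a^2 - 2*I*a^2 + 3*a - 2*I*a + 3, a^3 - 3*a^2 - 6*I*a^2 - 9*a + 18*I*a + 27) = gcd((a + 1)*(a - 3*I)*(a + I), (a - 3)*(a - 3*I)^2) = a - 3*I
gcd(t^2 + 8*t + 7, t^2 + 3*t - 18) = 1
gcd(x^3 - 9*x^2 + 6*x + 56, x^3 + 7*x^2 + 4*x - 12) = x + 2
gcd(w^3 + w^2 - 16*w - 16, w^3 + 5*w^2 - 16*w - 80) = w^2 - 16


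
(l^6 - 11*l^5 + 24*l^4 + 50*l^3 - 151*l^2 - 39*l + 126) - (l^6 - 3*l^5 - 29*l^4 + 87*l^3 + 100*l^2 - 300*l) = -8*l^5 + 53*l^4 - 37*l^3 - 251*l^2 + 261*l + 126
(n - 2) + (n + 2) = 2*n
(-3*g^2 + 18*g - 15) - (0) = -3*g^2 + 18*g - 15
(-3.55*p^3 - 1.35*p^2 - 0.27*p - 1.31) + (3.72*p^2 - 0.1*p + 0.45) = -3.55*p^3 + 2.37*p^2 - 0.37*p - 0.86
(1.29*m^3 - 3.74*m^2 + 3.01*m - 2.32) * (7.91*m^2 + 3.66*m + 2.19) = 10.2039*m^5 - 24.862*m^4 + 12.9458*m^3 - 15.5252*m^2 - 1.8993*m - 5.0808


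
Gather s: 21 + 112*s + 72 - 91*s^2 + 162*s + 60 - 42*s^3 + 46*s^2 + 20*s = -42*s^3 - 45*s^2 + 294*s + 153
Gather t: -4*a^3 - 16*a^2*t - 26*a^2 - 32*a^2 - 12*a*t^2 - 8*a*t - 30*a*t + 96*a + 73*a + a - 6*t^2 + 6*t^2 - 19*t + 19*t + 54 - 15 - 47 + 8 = -4*a^3 - 58*a^2 - 12*a*t^2 + 170*a + t*(-16*a^2 - 38*a)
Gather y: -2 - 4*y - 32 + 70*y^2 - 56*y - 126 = 70*y^2 - 60*y - 160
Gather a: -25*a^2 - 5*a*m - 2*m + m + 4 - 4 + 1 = -25*a^2 - 5*a*m - m + 1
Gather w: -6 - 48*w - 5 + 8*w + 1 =-40*w - 10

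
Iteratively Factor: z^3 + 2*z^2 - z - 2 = (z - 1)*(z^2 + 3*z + 2) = (z - 1)*(z + 1)*(z + 2)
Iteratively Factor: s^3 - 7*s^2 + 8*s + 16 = (s - 4)*(s^2 - 3*s - 4) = (s - 4)^2*(s + 1)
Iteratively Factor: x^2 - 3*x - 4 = (x - 4)*(x + 1)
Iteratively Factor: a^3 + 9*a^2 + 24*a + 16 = (a + 4)*(a^2 + 5*a + 4) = (a + 4)^2*(a + 1)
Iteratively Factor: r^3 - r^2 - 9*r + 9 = (r - 3)*(r^2 + 2*r - 3) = (r - 3)*(r - 1)*(r + 3)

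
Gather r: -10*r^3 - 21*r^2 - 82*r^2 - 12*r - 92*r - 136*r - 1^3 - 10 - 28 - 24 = -10*r^3 - 103*r^2 - 240*r - 63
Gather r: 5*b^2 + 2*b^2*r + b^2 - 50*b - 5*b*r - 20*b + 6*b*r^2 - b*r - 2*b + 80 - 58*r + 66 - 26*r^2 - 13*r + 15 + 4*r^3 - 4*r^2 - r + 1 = 6*b^2 - 72*b + 4*r^3 + r^2*(6*b - 30) + r*(2*b^2 - 6*b - 72) + 162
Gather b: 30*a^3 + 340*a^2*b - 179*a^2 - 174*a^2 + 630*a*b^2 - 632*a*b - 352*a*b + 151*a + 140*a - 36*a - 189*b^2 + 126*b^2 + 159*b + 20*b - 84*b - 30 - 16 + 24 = 30*a^3 - 353*a^2 + 255*a + b^2*(630*a - 63) + b*(340*a^2 - 984*a + 95) - 22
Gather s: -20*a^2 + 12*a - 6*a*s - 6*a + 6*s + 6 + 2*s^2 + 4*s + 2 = -20*a^2 + 6*a + 2*s^2 + s*(10 - 6*a) + 8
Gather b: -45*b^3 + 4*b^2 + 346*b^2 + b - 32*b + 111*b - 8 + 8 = -45*b^3 + 350*b^2 + 80*b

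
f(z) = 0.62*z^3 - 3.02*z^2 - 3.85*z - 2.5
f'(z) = 1.86*z^2 - 6.04*z - 3.85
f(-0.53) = -1.40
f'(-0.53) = -0.13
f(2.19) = -18.90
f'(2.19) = -8.16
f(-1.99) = -11.68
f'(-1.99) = 15.54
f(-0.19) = -1.88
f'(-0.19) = -2.64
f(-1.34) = -4.26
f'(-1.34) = 7.58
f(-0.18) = -1.91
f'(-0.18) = -2.70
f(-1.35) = -4.33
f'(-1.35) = 7.69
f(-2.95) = -33.34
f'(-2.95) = 30.15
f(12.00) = 587.78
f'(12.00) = 191.51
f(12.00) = 587.78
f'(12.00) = 191.51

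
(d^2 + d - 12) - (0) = d^2 + d - 12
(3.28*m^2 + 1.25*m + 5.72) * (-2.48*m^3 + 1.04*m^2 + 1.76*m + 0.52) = -8.1344*m^5 + 0.3112*m^4 - 7.1128*m^3 + 9.8544*m^2 + 10.7172*m + 2.9744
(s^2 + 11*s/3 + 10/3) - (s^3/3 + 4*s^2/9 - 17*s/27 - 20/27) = -s^3/3 + 5*s^2/9 + 116*s/27 + 110/27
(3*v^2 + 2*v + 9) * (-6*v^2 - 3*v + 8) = -18*v^4 - 21*v^3 - 36*v^2 - 11*v + 72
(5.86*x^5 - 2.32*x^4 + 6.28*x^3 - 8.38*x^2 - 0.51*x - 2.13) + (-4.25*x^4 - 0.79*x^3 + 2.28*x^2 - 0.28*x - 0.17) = 5.86*x^5 - 6.57*x^4 + 5.49*x^3 - 6.1*x^2 - 0.79*x - 2.3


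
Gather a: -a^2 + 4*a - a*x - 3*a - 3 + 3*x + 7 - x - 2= -a^2 + a*(1 - x) + 2*x + 2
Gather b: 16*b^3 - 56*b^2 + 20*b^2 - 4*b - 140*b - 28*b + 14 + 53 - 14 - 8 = 16*b^3 - 36*b^2 - 172*b + 45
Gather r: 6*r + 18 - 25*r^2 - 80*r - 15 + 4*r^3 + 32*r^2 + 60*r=4*r^3 + 7*r^2 - 14*r + 3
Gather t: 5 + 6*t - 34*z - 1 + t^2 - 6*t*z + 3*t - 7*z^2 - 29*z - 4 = t^2 + t*(9 - 6*z) - 7*z^2 - 63*z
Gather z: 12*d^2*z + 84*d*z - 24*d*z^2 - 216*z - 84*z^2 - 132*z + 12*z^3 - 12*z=12*z^3 + z^2*(-24*d - 84) + z*(12*d^2 + 84*d - 360)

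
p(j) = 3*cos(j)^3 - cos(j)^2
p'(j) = -9*sin(j)*cos(j)^2 + 2*sin(j)*cos(j) = (2 - 9*cos(j))*sin(j)*cos(j)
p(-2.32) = -1.41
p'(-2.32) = 4.05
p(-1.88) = -0.18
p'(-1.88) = 1.37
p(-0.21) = 1.85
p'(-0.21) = 1.39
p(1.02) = 0.16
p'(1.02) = -1.21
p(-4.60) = -0.02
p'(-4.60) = -0.34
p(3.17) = -4.00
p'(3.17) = 0.31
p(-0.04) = 1.99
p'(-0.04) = 0.28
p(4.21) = -0.57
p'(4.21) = 2.67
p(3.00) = -3.89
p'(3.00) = -1.52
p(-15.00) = -1.89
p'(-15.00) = 4.37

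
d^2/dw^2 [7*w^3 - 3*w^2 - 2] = 42*w - 6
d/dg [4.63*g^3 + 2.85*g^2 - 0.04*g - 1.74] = 13.89*g^2 + 5.7*g - 0.04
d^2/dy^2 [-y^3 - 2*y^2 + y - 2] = -6*y - 4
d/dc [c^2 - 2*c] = 2*c - 2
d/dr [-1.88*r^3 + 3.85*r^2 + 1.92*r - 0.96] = -5.64*r^2 + 7.7*r + 1.92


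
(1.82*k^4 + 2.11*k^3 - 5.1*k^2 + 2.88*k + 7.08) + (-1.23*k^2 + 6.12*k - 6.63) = 1.82*k^4 + 2.11*k^3 - 6.33*k^2 + 9.0*k + 0.45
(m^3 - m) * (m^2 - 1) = m^5 - 2*m^3 + m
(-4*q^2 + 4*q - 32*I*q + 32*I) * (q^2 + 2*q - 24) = -4*q^4 - 4*q^3 - 32*I*q^3 + 104*q^2 - 32*I*q^2 - 96*q + 832*I*q - 768*I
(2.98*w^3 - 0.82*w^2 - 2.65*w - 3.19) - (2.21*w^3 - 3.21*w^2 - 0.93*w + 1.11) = 0.77*w^3 + 2.39*w^2 - 1.72*w - 4.3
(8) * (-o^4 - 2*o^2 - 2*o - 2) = -8*o^4 - 16*o^2 - 16*o - 16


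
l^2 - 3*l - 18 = (l - 6)*(l + 3)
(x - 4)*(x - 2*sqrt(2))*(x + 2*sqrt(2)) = x^3 - 4*x^2 - 8*x + 32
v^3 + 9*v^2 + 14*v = v*(v + 2)*(v + 7)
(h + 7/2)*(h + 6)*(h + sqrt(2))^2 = h^4 + 2*sqrt(2)*h^3 + 19*h^3/2 + 23*h^2 + 19*sqrt(2)*h^2 + 19*h + 42*sqrt(2)*h + 42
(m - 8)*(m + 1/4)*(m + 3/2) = m^3 - 25*m^2/4 - 109*m/8 - 3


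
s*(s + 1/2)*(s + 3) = s^3 + 7*s^2/2 + 3*s/2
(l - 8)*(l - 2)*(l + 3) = l^3 - 7*l^2 - 14*l + 48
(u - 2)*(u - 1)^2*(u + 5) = u^4 + u^3 - 15*u^2 + 23*u - 10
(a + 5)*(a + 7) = a^2 + 12*a + 35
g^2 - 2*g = g*(g - 2)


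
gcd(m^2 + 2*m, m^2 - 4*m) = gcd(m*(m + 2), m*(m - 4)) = m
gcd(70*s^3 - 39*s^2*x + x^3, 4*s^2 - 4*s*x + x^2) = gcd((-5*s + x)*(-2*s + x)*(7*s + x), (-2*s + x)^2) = -2*s + x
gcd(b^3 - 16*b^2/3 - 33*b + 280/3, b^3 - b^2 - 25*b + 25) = b + 5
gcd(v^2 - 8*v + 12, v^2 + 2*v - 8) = v - 2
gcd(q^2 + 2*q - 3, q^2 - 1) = q - 1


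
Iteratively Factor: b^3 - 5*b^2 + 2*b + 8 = (b - 2)*(b^2 - 3*b - 4) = (b - 2)*(b + 1)*(b - 4)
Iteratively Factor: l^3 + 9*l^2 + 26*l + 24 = (l + 2)*(l^2 + 7*l + 12) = (l + 2)*(l + 3)*(l + 4)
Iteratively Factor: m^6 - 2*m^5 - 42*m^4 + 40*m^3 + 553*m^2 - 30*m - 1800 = (m + 3)*(m^5 - 5*m^4 - 27*m^3 + 121*m^2 + 190*m - 600) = (m + 3)^2*(m^4 - 8*m^3 - 3*m^2 + 130*m - 200) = (m - 2)*(m + 3)^2*(m^3 - 6*m^2 - 15*m + 100) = (m - 2)*(m + 3)^2*(m + 4)*(m^2 - 10*m + 25) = (m - 5)*(m - 2)*(m + 3)^2*(m + 4)*(m - 5)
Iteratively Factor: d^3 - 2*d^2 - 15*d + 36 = (d - 3)*(d^2 + d - 12) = (d - 3)^2*(d + 4)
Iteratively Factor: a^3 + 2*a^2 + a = (a + 1)*(a^2 + a) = (a + 1)^2*(a)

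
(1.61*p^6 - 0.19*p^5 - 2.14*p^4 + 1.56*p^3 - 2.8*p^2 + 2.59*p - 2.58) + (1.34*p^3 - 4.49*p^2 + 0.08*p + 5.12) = 1.61*p^6 - 0.19*p^5 - 2.14*p^4 + 2.9*p^3 - 7.29*p^2 + 2.67*p + 2.54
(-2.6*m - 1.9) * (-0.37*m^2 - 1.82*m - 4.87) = 0.962*m^3 + 5.435*m^2 + 16.12*m + 9.253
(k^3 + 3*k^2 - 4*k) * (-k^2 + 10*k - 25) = -k^5 + 7*k^4 + 9*k^3 - 115*k^2 + 100*k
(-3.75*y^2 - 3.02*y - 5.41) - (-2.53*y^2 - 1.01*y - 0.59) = -1.22*y^2 - 2.01*y - 4.82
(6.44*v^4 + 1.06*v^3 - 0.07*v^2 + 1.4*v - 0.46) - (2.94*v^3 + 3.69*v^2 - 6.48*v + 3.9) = 6.44*v^4 - 1.88*v^3 - 3.76*v^2 + 7.88*v - 4.36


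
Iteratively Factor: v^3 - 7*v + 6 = (v - 1)*(v^2 + v - 6) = (v - 1)*(v + 3)*(v - 2)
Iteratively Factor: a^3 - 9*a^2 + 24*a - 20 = (a - 2)*(a^2 - 7*a + 10) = (a - 5)*(a - 2)*(a - 2)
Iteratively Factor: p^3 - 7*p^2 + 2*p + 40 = (p + 2)*(p^2 - 9*p + 20) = (p - 5)*(p + 2)*(p - 4)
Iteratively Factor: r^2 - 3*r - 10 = (r + 2)*(r - 5)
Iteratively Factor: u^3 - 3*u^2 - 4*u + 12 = (u - 2)*(u^2 - u - 6) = (u - 2)*(u + 2)*(u - 3)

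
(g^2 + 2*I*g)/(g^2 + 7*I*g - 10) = g/(g + 5*I)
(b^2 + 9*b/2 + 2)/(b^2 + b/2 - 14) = (2*b + 1)/(2*b - 7)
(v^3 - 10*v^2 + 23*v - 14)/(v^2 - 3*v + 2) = v - 7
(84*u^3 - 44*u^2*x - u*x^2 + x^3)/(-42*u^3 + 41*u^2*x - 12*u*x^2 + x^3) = (-42*u^2 + u*x + x^2)/(21*u^2 - 10*u*x + x^2)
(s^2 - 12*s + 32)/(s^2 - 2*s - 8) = (s - 8)/(s + 2)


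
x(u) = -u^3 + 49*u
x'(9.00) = -194.00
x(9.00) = -288.00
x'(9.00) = -194.00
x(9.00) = -288.00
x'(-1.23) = 44.46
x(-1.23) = -58.41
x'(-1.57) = 41.61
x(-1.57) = -73.06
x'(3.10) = 20.17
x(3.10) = 122.11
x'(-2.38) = 32.01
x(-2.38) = -103.14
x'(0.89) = 46.62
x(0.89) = 42.91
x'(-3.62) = 9.69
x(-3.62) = -129.94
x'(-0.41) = 48.50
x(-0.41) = -20.02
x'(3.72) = 7.48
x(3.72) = 130.80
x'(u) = 49 - 3*u^2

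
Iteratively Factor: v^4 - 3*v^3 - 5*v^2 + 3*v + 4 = (v - 4)*(v^3 + v^2 - v - 1) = (v - 4)*(v + 1)*(v^2 - 1) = (v - 4)*(v + 1)^2*(v - 1)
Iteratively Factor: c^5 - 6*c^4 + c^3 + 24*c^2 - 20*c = (c - 5)*(c^4 - c^3 - 4*c^2 + 4*c) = (c - 5)*(c - 1)*(c^3 - 4*c) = c*(c - 5)*(c - 1)*(c^2 - 4) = c*(c - 5)*(c - 2)*(c - 1)*(c + 2)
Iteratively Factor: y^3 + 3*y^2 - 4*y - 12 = (y - 2)*(y^2 + 5*y + 6) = (y - 2)*(y + 2)*(y + 3)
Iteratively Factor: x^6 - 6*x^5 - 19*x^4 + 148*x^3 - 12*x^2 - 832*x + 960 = (x - 5)*(x^5 - x^4 - 24*x^3 + 28*x^2 + 128*x - 192) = (x - 5)*(x + 3)*(x^4 - 4*x^3 - 12*x^2 + 64*x - 64) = (x - 5)*(x + 3)*(x + 4)*(x^3 - 8*x^2 + 20*x - 16) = (x - 5)*(x - 2)*(x + 3)*(x + 4)*(x^2 - 6*x + 8) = (x - 5)*(x - 2)^2*(x + 3)*(x + 4)*(x - 4)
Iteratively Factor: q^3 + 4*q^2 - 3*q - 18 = (q - 2)*(q^2 + 6*q + 9) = (q - 2)*(q + 3)*(q + 3)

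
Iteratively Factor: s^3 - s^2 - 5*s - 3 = (s - 3)*(s^2 + 2*s + 1) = (s - 3)*(s + 1)*(s + 1)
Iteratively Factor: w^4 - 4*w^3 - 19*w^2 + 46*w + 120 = (w - 4)*(w^3 - 19*w - 30) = (w - 4)*(w + 3)*(w^2 - 3*w - 10) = (w - 4)*(w + 2)*(w + 3)*(w - 5)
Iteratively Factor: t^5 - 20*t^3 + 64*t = (t - 2)*(t^4 + 2*t^3 - 16*t^2 - 32*t) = (t - 2)*(t + 2)*(t^3 - 16*t) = t*(t - 2)*(t + 2)*(t^2 - 16) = t*(t - 2)*(t + 2)*(t + 4)*(t - 4)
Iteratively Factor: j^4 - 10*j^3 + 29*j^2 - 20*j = (j - 4)*(j^3 - 6*j^2 + 5*j) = j*(j - 4)*(j^2 - 6*j + 5) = j*(j - 5)*(j - 4)*(j - 1)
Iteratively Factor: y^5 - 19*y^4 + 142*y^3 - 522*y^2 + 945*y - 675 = (y - 3)*(y^4 - 16*y^3 + 94*y^2 - 240*y + 225) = (y - 5)*(y - 3)*(y^3 - 11*y^2 + 39*y - 45) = (y - 5)*(y - 3)^2*(y^2 - 8*y + 15) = (y - 5)*(y - 3)^3*(y - 5)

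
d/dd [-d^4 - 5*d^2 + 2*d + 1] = -4*d^3 - 10*d + 2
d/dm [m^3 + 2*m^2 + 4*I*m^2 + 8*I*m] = 3*m^2 + m*(4 + 8*I) + 8*I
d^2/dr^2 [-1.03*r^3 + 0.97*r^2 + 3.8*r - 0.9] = 1.94 - 6.18*r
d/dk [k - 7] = 1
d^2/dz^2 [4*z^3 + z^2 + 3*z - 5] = 24*z + 2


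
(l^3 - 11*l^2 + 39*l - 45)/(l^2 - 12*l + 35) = (l^2 - 6*l + 9)/(l - 7)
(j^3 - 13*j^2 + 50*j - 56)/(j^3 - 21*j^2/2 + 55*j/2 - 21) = 2*(j - 4)/(2*j - 3)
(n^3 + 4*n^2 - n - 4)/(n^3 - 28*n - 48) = (n^2 - 1)/(n^2 - 4*n - 12)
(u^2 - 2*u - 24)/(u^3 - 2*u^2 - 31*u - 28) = (u - 6)/(u^2 - 6*u - 7)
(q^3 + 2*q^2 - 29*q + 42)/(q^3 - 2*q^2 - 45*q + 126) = (q - 2)/(q - 6)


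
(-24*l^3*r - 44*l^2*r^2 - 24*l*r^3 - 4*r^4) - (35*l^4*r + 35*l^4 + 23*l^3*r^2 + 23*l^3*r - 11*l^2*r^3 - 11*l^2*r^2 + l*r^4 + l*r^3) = -35*l^4*r - 35*l^4 - 23*l^3*r^2 - 47*l^3*r + 11*l^2*r^3 - 33*l^2*r^2 - l*r^4 - 25*l*r^3 - 4*r^4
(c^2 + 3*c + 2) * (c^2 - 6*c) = c^4 - 3*c^3 - 16*c^2 - 12*c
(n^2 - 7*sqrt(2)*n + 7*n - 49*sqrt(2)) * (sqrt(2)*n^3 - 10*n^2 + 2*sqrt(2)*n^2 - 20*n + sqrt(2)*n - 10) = sqrt(2)*n^5 - 24*n^4 + 9*sqrt(2)*n^4 - 216*n^3 + 85*sqrt(2)*n^3 - 360*n^2 + 637*sqrt(2)*n^2 - 168*n + 1050*sqrt(2)*n + 490*sqrt(2)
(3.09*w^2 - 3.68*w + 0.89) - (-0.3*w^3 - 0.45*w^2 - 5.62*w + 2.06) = 0.3*w^3 + 3.54*w^2 + 1.94*w - 1.17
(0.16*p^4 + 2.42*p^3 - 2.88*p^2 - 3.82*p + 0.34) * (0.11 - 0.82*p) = -0.1312*p^5 - 1.9668*p^4 + 2.6278*p^3 + 2.8156*p^2 - 0.699*p + 0.0374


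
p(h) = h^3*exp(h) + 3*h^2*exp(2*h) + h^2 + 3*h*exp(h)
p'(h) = h^3*exp(h) + 6*h^2*exp(2*h) + 3*h^2*exp(h) + 6*h*exp(2*h) + 3*h*exp(h) + 2*h + 3*exp(h)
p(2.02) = 807.52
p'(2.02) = 2306.73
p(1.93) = 623.56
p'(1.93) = 1801.41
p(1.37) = 115.37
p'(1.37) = 364.71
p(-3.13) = 8.10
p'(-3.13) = -6.52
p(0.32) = 2.05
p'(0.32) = 11.37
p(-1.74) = 1.47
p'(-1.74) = -2.96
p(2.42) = 2468.85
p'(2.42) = 6757.45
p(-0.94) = -0.14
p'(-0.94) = -1.15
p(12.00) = 11443587859688.44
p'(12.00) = 24794176211343.82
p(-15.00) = 225.00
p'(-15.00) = -30.00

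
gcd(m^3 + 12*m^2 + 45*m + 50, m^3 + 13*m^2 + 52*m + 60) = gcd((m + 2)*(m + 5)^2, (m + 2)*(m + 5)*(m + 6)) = m^2 + 7*m + 10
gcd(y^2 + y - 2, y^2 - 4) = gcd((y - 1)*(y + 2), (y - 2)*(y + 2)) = y + 2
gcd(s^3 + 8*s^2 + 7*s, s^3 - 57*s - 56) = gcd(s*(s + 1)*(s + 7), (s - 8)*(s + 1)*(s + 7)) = s^2 + 8*s + 7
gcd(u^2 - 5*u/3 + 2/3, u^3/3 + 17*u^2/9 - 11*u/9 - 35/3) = 1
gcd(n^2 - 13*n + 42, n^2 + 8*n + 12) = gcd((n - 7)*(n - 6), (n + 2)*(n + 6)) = 1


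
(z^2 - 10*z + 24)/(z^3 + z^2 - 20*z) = (z - 6)/(z*(z + 5))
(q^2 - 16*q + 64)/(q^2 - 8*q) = (q - 8)/q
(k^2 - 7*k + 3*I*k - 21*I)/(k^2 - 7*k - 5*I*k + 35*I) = (k + 3*I)/(k - 5*I)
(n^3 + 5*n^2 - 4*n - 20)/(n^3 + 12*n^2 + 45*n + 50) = (n - 2)/(n + 5)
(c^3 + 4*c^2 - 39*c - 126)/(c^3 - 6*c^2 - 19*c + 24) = (c^2 + c - 42)/(c^2 - 9*c + 8)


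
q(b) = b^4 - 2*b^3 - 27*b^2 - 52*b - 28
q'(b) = 4*b^3 - 6*b^2 - 54*b - 52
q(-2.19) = 0.39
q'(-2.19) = -4.53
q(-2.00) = 0.00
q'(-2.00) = 0.00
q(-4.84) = 366.71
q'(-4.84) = -384.71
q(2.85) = -375.83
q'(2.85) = -162.04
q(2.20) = -270.95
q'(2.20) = -157.25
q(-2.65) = 6.73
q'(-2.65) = -25.47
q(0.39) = -52.48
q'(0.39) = -73.74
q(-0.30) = -14.77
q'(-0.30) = -36.45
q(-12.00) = 20900.00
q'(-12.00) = -7180.00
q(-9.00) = 6272.00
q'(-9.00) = -2968.00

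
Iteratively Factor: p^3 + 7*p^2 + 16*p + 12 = (p + 2)*(p^2 + 5*p + 6) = (p + 2)*(p + 3)*(p + 2)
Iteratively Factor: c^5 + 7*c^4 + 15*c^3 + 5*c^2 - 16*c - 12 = (c + 3)*(c^4 + 4*c^3 + 3*c^2 - 4*c - 4) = (c + 2)*(c + 3)*(c^3 + 2*c^2 - c - 2) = (c + 2)^2*(c + 3)*(c^2 - 1) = (c + 1)*(c + 2)^2*(c + 3)*(c - 1)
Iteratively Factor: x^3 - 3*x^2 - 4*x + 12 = (x - 3)*(x^2 - 4) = (x - 3)*(x + 2)*(x - 2)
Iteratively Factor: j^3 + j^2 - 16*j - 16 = (j - 4)*(j^2 + 5*j + 4) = (j - 4)*(j + 1)*(j + 4)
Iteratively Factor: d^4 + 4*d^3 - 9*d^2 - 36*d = (d - 3)*(d^3 + 7*d^2 + 12*d) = d*(d - 3)*(d^2 + 7*d + 12) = d*(d - 3)*(d + 3)*(d + 4)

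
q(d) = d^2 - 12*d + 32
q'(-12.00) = -36.00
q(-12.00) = 320.00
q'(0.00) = -12.00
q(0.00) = 32.00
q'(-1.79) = -15.58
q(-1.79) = 56.68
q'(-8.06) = -28.12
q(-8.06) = 193.68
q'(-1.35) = -14.70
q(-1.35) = 50.02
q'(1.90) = -8.20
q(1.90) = 12.81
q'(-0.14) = -12.28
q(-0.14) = 33.70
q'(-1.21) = -14.42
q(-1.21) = 47.98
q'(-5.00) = -22.00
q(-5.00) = 117.00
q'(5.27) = -1.46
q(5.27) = -3.47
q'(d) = 2*d - 12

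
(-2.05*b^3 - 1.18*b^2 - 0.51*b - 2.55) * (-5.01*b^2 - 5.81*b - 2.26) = 10.2705*b^5 + 17.8223*b^4 + 14.0439*b^3 + 18.4054*b^2 + 15.9681*b + 5.763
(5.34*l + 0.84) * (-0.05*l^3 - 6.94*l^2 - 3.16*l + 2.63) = -0.267*l^4 - 37.1016*l^3 - 22.704*l^2 + 11.3898*l + 2.2092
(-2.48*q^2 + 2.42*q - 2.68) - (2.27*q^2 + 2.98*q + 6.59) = -4.75*q^2 - 0.56*q - 9.27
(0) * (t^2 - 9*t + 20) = 0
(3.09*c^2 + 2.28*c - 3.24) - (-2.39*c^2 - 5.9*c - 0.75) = 5.48*c^2 + 8.18*c - 2.49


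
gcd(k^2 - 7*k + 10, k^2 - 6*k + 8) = k - 2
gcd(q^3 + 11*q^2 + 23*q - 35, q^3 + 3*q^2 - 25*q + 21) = q^2 + 6*q - 7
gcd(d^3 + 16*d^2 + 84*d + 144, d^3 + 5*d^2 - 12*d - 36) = d + 6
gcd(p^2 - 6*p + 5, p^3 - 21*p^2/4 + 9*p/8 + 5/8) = p - 5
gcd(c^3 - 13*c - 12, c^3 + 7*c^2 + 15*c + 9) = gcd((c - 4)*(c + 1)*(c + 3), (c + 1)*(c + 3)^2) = c^2 + 4*c + 3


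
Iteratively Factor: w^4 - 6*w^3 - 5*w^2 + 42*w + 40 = (w - 5)*(w^3 - w^2 - 10*w - 8) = (w - 5)*(w - 4)*(w^2 + 3*w + 2) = (w - 5)*(w - 4)*(w + 1)*(w + 2)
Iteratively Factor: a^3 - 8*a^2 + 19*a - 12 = (a - 1)*(a^2 - 7*a + 12) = (a - 3)*(a - 1)*(a - 4)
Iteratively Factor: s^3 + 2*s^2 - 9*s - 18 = (s + 3)*(s^2 - s - 6) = (s + 2)*(s + 3)*(s - 3)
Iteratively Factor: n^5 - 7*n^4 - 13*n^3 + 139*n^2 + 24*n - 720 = (n - 4)*(n^4 - 3*n^3 - 25*n^2 + 39*n + 180) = (n - 4)*(n + 3)*(n^3 - 6*n^2 - 7*n + 60) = (n - 4)^2*(n + 3)*(n^2 - 2*n - 15) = (n - 5)*(n - 4)^2*(n + 3)*(n + 3)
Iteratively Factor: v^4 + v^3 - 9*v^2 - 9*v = (v + 3)*(v^3 - 2*v^2 - 3*v) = (v - 3)*(v + 3)*(v^2 + v) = v*(v - 3)*(v + 3)*(v + 1)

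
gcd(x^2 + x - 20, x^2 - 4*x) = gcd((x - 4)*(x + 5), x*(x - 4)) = x - 4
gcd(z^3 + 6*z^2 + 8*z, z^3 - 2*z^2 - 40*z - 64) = z^2 + 6*z + 8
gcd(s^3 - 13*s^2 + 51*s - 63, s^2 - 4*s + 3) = s - 3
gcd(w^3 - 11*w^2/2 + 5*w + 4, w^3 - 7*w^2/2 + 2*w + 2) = w^2 - 3*w/2 - 1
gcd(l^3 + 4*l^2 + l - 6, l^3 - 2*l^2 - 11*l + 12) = l^2 + 2*l - 3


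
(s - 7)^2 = s^2 - 14*s + 49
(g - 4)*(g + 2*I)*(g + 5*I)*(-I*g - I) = -I*g^4 + 7*g^3 + 3*I*g^3 - 21*g^2 + 14*I*g^2 - 28*g - 30*I*g - 40*I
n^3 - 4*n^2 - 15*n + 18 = (n - 6)*(n - 1)*(n + 3)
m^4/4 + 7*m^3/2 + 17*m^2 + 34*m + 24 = (m/4 + 1/2)*(m + 2)*(m + 4)*(m + 6)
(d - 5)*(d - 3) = d^2 - 8*d + 15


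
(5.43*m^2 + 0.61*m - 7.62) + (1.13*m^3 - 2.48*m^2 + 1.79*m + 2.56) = 1.13*m^3 + 2.95*m^2 + 2.4*m - 5.06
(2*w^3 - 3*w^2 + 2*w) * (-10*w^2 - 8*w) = -20*w^5 + 14*w^4 + 4*w^3 - 16*w^2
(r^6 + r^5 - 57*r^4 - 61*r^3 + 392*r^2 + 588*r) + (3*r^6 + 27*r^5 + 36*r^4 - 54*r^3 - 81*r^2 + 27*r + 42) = 4*r^6 + 28*r^5 - 21*r^4 - 115*r^3 + 311*r^2 + 615*r + 42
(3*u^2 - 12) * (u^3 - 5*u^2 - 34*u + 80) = 3*u^5 - 15*u^4 - 114*u^3 + 300*u^2 + 408*u - 960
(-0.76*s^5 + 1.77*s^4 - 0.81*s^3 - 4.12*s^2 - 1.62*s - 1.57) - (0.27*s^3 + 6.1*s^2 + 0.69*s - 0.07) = -0.76*s^5 + 1.77*s^4 - 1.08*s^3 - 10.22*s^2 - 2.31*s - 1.5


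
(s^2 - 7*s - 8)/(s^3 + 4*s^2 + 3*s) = (s - 8)/(s*(s + 3))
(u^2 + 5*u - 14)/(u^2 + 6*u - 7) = (u - 2)/(u - 1)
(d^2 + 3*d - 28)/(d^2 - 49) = (d - 4)/(d - 7)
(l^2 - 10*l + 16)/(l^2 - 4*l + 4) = (l - 8)/(l - 2)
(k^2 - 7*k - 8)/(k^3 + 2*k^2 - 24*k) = (k^2 - 7*k - 8)/(k*(k^2 + 2*k - 24))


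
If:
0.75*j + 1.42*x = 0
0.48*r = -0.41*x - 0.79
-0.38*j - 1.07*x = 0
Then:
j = 0.00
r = -1.65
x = 0.00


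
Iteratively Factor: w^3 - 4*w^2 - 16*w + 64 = (w + 4)*(w^2 - 8*w + 16) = (w - 4)*(w + 4)*(w - 4)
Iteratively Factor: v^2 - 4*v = (v)*(v - 4)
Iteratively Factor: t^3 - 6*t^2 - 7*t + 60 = (t - 4)*(t^2 - 2*t - 15) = (t - 5)*(t - 4)*(t + 3)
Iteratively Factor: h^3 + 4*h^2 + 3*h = (h + 3)*(h^2 + h) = (h + 1)*(h + 3)*(h)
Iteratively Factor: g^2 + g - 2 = (g - 1)*(g + 2)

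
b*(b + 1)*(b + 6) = b^3 + 7*b^2 + 6*b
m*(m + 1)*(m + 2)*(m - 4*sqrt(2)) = m^4 - 4*sqrt(2)*m^3 + 3*m^3 - 12*sqrt(2)*m^2 + 2*m^2 - 8*sqrt(2)*m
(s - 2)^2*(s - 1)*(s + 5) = s^4 - 17*s^2 + 36*s - 20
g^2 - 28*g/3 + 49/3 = (g - 7)*(g - 7/3)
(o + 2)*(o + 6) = o^2 + 8*o + 12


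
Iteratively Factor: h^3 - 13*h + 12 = (h - 3)*(h^2 + 3*h - 4) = (h - 3)*(h + 4)*(h - 1)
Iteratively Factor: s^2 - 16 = (s + 4)*(s - 4)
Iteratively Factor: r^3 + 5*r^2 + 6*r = (r + 2)*(r^2 + 3*r) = r*(r + 2)*(r + 3)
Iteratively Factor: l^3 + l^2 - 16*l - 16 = (l + 4)*(l^2 - 3*l - 4) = (l - 4)*(l + 4)*(l + 1)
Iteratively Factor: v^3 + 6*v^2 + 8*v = (v + 2)*(v^2 + 4*v) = (v + 2)*(v + 4)*(v)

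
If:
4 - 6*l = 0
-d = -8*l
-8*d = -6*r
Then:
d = 16/3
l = 2/3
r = 64/9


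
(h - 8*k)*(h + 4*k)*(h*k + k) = h^3*k - 4*h^2*k^2 + h^2*k - 32*h*k^3 - 4*h*k^2 - 32*k^3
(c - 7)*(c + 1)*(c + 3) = c^3 - 3*c^2 - 25*c - 21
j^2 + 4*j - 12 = (j - 2)*(j + 6)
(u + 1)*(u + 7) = u^2 + 8*u + 7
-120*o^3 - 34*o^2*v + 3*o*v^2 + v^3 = (-6*o + v)*(4*o + v)*(5*o + v)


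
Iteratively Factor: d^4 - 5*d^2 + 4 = (d + 1)*(d^3 - d^2 - 4*d + 4) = (d - 2)*(d + 1)*(d^2 + d - 2) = (d - 2)*(d - 1)*(d + 1)*(d + 2)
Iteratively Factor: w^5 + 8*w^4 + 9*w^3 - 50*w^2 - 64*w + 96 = (w + 3)*(w^4 + 5*w^3 - 6*w^2 - 32*w + 32) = (w + 3)*(w + 4)*(w^3 + w^2 - 10*w + 8) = (w - 1)*(w + 3)*(w + 4)*(w^2 + 2*w - 8) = (w - 2)*(w - 1)*(w + 3)*(w + 4)*(w + 4)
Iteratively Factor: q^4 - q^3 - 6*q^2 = (q + 2)*(q^3 - 3*q^2) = q*(q + 2)*(q^2 - 3*q) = q*(q - 3)*(q + 2)*(q)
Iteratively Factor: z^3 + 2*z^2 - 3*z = (z - 1)*(z^2 + 3*z) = z*(z - 1)*(z + 3)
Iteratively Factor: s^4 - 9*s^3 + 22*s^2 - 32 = (s - 4)*(s^3 - 5*s^2 + 2*s + 8) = (s - 4)*(s + 1)*(s^2 - 6*s + 8) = (s - 4)^2*(s + 1)*(s - 2)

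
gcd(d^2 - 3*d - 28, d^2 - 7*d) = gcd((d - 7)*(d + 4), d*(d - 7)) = d - 7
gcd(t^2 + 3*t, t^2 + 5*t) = t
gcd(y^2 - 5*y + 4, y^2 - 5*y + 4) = y^2 - 5*y + 4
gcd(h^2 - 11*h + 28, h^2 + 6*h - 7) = 1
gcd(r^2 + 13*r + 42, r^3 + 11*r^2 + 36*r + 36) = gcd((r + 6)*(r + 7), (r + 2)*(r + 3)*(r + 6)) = r + 6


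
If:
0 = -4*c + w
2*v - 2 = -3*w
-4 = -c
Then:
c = 4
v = -23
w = 16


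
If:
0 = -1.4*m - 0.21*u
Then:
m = -0.15*u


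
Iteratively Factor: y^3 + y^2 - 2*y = (y + 2)*(y^2 - y) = y*(y + 2)*(y - 1)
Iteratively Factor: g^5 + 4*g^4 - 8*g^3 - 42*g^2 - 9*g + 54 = (g + 3)*(g^4 + g^3 - 11*g^2 - 9*g + 18) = (g - 3)*(g + 3)*(g^3 + 4*g^2 + g - 6) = (g - 3)*(g - 1)*(g + 3)*(g^2 + 5*g + 6) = (g - 3)*(g - 1)*(g + 3)^2*(g + 2)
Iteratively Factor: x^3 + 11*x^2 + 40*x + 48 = (x + 3)*(x^2 + 8*x + 16) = (x + 3)*(x + 4)*(x + 4)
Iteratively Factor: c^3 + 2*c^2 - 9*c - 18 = (c + 3)*(c^2 - c - 6) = (c - 3)*(c + 3)*(c + 2)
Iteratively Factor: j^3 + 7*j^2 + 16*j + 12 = (j + 3)*(j^2 + 4*j + 4) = (j + 2)*(j + 3)*(j + 2)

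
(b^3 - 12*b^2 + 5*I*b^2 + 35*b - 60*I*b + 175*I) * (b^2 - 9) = b^5 - 12*b^4 + 5*I*b^4 + 26*b^3 - 60*I*b^3 + 108*b^2 + 130*I*b^2 - 315*b + 540*I*b - 1575*I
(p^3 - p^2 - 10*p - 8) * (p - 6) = p^4 - 7*p^3 - 4*p^2 + 52*p + 48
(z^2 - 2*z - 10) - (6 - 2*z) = z^2 - 16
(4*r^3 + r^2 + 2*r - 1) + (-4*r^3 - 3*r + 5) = r^2 - r + 4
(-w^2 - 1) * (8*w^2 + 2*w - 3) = -8*w^4 - 2*w^3 - 5*w^2 - 2*w + 3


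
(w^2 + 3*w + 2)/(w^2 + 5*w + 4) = (w + 2)/(w + 4)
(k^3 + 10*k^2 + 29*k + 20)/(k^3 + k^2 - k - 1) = (k^2 + 9*k + 20)/(k^2 - 1)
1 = 1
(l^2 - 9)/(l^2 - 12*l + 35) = (l^2 - 9)/(l^2 - 12*l + 35)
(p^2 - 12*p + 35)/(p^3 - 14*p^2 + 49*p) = (p - 5)/(p*(p - 7))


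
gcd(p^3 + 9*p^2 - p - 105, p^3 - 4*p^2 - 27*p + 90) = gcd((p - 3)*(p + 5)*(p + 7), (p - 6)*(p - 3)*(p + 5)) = p^2 + 2*p - 15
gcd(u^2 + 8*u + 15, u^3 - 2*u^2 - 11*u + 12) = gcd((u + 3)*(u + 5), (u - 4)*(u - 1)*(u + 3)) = u + 3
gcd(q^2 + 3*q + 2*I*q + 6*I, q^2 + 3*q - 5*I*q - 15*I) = q + 3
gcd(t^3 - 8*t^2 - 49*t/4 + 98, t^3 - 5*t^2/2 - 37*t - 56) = t^2 - 9*t/2 - 28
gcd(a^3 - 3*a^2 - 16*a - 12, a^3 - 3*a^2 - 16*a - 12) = a^3 - 3*a^2 - 16*a - 12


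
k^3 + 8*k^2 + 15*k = k*(k + 3)*(k + 5)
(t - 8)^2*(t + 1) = t^3 - 15*t^2 + 48*t + 64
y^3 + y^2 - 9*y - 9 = (y - 3)*(y + 1)*(y + 3)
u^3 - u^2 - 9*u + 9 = (u - 3)*(u - 1)*(u + 3)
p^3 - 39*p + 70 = (p - 5)*(p - 2)*(p + 7)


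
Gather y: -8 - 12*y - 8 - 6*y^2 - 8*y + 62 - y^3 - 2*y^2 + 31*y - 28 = -y^3 - 8*y^2 + 11*y + 18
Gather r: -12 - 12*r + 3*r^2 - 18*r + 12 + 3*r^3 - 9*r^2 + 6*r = 3*r^3 - 6*r^2 - 24*r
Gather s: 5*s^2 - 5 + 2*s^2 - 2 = 7*s^2 - 7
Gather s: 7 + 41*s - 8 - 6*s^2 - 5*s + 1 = -6*s^2 + 36*s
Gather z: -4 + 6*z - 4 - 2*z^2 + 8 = -2*z^2 + 6*z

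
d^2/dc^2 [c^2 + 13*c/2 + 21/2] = 2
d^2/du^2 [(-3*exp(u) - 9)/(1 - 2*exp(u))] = (42*exp(u) + 21)*exp(u)/(8*exp(3*u) - 12*exp(2*u) + 6*exp(u) - 1)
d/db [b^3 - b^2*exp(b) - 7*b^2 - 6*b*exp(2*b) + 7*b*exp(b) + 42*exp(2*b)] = -b^2*exp(b) + 3*b^2 - 12*b*exp(2*b) + 5*b*exp(b) - 14*b + 78*exp(2*b) + 7*exp(b)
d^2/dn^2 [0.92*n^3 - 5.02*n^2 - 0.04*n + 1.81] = 5.52*n - 10.04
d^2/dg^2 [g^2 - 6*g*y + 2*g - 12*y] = 2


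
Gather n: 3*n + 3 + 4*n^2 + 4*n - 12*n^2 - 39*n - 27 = -8*n^2 - 32*n - 24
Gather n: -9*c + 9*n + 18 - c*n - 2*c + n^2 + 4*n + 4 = -11*c + n^2 + n*(13 - c) + 22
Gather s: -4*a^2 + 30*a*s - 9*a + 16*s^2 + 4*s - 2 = -4*a^2 - 9*a + 16*s^2 + s*(30*a + 4) - 2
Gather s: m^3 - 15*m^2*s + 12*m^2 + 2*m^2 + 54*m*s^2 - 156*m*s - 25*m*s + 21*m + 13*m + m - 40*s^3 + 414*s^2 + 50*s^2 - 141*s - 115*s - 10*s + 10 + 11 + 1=m^3 + 14*m^2 + 35*m - 40*s^3 + s^2*(54*m + 464) + s*(-15*m^2 - 181*m - 266) + 22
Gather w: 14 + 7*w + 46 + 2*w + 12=9*w + 72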